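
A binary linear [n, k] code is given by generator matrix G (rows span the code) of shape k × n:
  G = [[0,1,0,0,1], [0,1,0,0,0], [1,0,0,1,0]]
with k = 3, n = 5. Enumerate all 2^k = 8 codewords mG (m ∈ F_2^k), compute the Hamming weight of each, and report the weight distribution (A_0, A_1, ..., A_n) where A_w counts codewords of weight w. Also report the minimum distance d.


Weight distribution: A_0 = 1, A_1 = 2, A_2 = 2, A_3 = 2, A_4 = 1. Minimum distance d = 1.

Enumerate all 2^3 = 8 messages m ∈ F_2^3.
For each, compute codeword c = mG in F_2^5, then tally its weight.
  m = 000 → c = 00000, weight = 0.
  m = 100 → c = 01001, weight = 2.
  m = 010 → c = 01000, weight = 1.
  m = 110 → c = 00001, weight = 1.
  m = 001 → c = 10010, weight = 2.
  m = 101 → c = 11011, weight = 4.
  m = 011 → c = 11010, weight = 3.
  m = 111 → c = 10011, weight = 3.
Tally weights:
  weight 0: 1 codewords.
  weight 1: 2 codewords.
  weight 2: 2 codewords.
  weight 3: 2 codewords.
  weight 4: 1 codewords.
Minimum distance d = smallest w > 0 with A_w > 0 = 1.
Sanity: Σ A_w = 8 = 2^3 = 8 ✓.


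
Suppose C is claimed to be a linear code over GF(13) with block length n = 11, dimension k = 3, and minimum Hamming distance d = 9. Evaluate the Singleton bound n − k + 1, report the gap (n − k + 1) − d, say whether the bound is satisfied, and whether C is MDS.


Singleton RHS = n − k + 1 = 9, slack = 0, bound satisfied, MDS.

Singleton bound: d ≤ n − k + 1.
Here n = 11, k = 3, so n − k + 1 = 9.
Given d = 9, check d ≤ 9: YES.
Slack = (n − k + 1) − d = 0.
The code is MDS (slack = 0).
Description: the claimed parameters are [11, 3, 9]_13; such a code would be MDS (meets Singleton bound).


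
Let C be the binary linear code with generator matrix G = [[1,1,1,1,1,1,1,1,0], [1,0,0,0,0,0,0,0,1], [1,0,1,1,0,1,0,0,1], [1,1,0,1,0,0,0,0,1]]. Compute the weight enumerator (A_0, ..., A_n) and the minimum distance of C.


Weight distribution: A_0 = 1, A_2 = 2, A_3 = 2, A_4 = 1, A_5 = 6, A_6 = 2, A_8 = 2. Minimum distance d = 2.

Enumerate all 2^4 = 16 messages m ∈ F_2^4.
For each, compute codeword c = mG in F_2^9, then tally its weight.
  m = 0000 → c = 000000000, weight = 0.
  m = 1000 → c = 111111110, weight = 8.
  m = 0100 → c = 100000001, weight = 2.
  m = 1100 → c = 011111111, weight = 8.
  m = 0010 → c = 101101001, weight = 5.
  m = 1010 → c = 010010111, weight = 5.
  m = 0110 → c = 001101000, weight = 3.
  m = 1110 → c = 110010110, weight = 5.
  m = 0001 → c = 110100001, weight = 4.
  m = 1001 → c = 001011111, weight = 6.
  m = 0101 → c = 010100000, weight = 2.
  m = 1101 → c = 101011110, weight = 6.
  m = 0011 → c = 011001000, weight = 3.
  m = 1011 → c = 100110110, weight = 5.
  m = 0111 → c = 111001001, weight = 5.
  m = 1111 → c = 000110111, weight = 5.
Tally weights:
  weight 0: 1 codewords.
  weight 2: 2 codewords.
  weight 3: 2 codewords.
  weight 4: 1 codewords.
  weight 5: 6 codewords.
  weight 6: 2 codewords.
  weight 8: 2 codewords.
Minimum distance d = smallest w > 0 with A_w > 0 = 2.
Sanity: Σ A_w = 16 = 2^4 = 16 ✓.


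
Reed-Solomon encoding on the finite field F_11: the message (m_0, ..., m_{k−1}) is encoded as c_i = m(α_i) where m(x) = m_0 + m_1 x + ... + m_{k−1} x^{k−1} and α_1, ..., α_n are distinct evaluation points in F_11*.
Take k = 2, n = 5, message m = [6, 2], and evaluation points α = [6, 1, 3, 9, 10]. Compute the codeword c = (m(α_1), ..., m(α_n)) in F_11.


c = [7, 8, 1, 2, 4]

Message polynomial: m(x) = 6 + 2·x (mod 11).
For each evaluation point α_i, compute m(α_i) mod 11:
  α_1 = 6: Horner steps 2 → 7, so m(6) = 7.
  α_2 = 1: Horner steps 2 → 8, so m(1) = 8.
  α_3 = 3: Horner steps 2 → 1, so m(3) = 1.
  α_4 = 9: Horner steps 2 → 2, so m(9) = 2.
  α_5 = 10: Horner steps 2 → 4, so m(10) = 4.
Codeword c = [7, 8, 1, 2, 4] ∈ F_11^5.


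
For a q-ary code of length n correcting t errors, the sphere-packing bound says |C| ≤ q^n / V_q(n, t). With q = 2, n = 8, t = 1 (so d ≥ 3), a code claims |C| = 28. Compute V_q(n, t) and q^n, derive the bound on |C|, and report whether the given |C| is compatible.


V_q(n, t) = 9, q^n = 256, Hamming bound = 28, |C| = 28 ≤ bound (satisfied).

Step 1: Compute V_q(n, t) = Σ_{j=0}^1 C(n, j) (q−1)^j.
  j = 0: C(8,0)·(1)^0 = 1·1 = 1.
  j = 1: C(8,1)·(1)^1 = 8·1 = 8.
  V_q(n, t) = 1 + 8 = 9.
Step 2: q^n = 2^8 = 256.
Step 3: Hamming bound ⌊q^n / V_q(n,t)⌋ = ⌊256/9⌋ = 28.
Step 4: Compare |C| = 28 to 28: satisfied.
The claimed |C| lies at the Hamming bound (tight).


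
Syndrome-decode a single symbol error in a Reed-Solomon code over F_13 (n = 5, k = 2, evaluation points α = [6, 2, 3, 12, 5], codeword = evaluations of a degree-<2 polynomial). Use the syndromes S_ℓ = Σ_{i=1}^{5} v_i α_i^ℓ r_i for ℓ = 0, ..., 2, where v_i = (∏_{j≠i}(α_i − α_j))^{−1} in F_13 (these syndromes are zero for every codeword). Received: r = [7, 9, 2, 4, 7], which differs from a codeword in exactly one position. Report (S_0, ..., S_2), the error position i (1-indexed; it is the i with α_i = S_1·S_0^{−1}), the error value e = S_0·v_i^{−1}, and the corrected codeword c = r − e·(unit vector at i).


S = (2, 10, 11), error at position 5, error magnitude e = 6, c = [7, 9, 2, 4, 1].

Step 1: column multipliers v_i = (∏_{j≠i}(α_i − α_j))^{−1} mod 13.
  i = 1 (α = 6): (6−2)(6−3)(6−12)(6−5) = 4·3·(−6)·1 = −72 ≡ 6, so v_1 = 6^{−1} = 11 (mod 13).
  i = 2 (α = 2): (2−6)(2−3)(2−12)(2−5) = (−4)·(−1)·(−10)·(−3) = 120 ≡ 3, so v_2 = 3^{−1} = 9 (mod 13).
  i = 3 (α = 3): (3−6)(3−2)(3−12)(3−5) = (−3)·1·(−9)·(−2) = −54 ≡ 11, so v_3 = 11^{−1} = 6 (mod 13).
  i = 4 (α = 12): (12−6)(12−2)(12−3)(12−5) = 6·10·9·7 = 3780 ≡ 10, so v_4 = 10^{−1} = 4 (mod 13).
  i = 5 (α = 5): (5−6)(5−2)(5−3)(5−12) = (−1)·3·2·(−7) = 42 ≡ 3, so v_5 = 3^{−1} = 9 (mod 13).
  v = [11, 9, 6, 4, 9].
Step 2: syndromes of r = [7, 9, 2, 4, 7] (all sums mod 13).
  S_0 = Σ v_i r_i = 11·7 + 9·9 + 6·2 + 4·4 + 9·7 = 249 ≡ 2.
  S_1 = Σ v_i α_i r_i = 11·6·7 + 9·2·9 + 6·3·2 + 4·12·4 + 9·5·7 = 1167 ≡ 10.
  α_i^2 mod 13 = [10, 4, 9, 1, 12].
  S_2 = Σ v_i α_i^2 r_i = 11·10·7 + 9·4·9 + 6·9·2 + 4·1·4 + 9·12·7 = 1974 ≡ 11.
  S = (2, 10, 11) ≠ 0, so r is not a codeword (an error is present).
Step 3: locate the error. For a single error e at position i, S_ℓ = v_i·e·α_i^ℓ, so α_err = S_1/S_0.
  S_0^{−1} = 2^{−1} = 7 (mod 13), so α_err = 10·7 = 70 ≡ 5 = α_5. Error position i = 5.
  Consistency check: S_2/S_1 = 11·4 = 44 ≡ 5 = α_err ✓ (single-error assumption holds).
Step 4: error magnitude e = S_0/v_5 = S_0·∏_{j≠5}(α_5 − α_j) = 2·3 = 6 ≡ 6 (mod 13).
Step 5: correct position 5: c_5 = r_5 − e = 7 − 6 ≡ 1 (mod 13). Hence c = [7, 9, 2, 4, 1].
  Check: interpolating c through the α_i gives m(x) = 10 + 6·x (degree < 2) with m(α_i) = c_i for every i, so c is indeed a codeword.


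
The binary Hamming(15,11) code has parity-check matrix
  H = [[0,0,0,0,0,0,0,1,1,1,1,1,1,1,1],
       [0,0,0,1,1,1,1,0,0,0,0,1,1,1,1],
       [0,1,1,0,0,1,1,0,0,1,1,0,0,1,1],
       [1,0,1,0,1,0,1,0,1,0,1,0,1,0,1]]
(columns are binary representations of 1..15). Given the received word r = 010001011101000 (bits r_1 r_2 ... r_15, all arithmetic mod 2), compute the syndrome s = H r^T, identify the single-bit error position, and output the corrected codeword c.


s = (0, 0, 1, 1)^T, error position = 3, corrected codeword c = 011001011101000

Compute s = H r^T mod 2 one row at a time:
  s_1 = 1 + 1 + 1 + 0 + 1 + 0 + 0 + 0 = 4 ≡ 0 (mod 2).
  s_2 = 0 + 0 + 1 + 0 + 1 + 0 + 0 + 0 = 2 ≡ 0 (mod 2).
  s_3 = 1 + 0 + 1 + 0 + 1 + 0 + 0 + 0 = 3 ≡ 1 (mod 2).
  s_4 = 0 + 0 + 0 + 0 + 1 + 0 + 0 + 0 = 1 ≡ 1 (mod 2).
s = (0, 0, 1, 1)^T — this equals column 3 of H (binary 0011), so error is at position 3.
Correct: flip bit 3 of r = 010001011101000 to get c = 011001011101000.


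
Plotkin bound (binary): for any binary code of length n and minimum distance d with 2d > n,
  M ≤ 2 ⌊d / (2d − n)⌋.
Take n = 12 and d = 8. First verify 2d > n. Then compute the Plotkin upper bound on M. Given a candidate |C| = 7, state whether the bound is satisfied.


Plotkin bound M ≤ 4; given |C| = 7 > bound (violated).

Check applicability: 2d = 16, n = 12.
2d − n = 4 > 0, so Plotkin applies.
Compute d/(2d−n) = 8/4 ≈ 2.0000.
⌊d/(2d−n)⌋ = 2.
Plotkin bound: M ≤ 2·2 = 4.
Given |C| = 7, check: VIOLATED.
This |C| is above the Plotkin bound, so no binary code with n = 12, d = 8 and 7 codewords exists.


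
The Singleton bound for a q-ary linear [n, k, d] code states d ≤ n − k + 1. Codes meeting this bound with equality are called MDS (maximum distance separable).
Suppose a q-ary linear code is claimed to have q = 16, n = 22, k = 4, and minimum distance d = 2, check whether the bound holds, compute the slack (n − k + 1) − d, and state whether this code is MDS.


Singleton RHS = n − k + 1 = 19, slack = 17, bound satisfied, not MDS.

Singleton bound: d ≤ n − k + 1.
Here n = 22, k = 4, so n − k + 1 = 19.
Given d = 2, check d ≤ 19: YES.
Slack = (n − k + 1) − d = 17.
The code is NOT MDS (slack = 17 > 0).
Description: the claimed parameters are [22, 4, 2]_16; such a code would be non-MDS.


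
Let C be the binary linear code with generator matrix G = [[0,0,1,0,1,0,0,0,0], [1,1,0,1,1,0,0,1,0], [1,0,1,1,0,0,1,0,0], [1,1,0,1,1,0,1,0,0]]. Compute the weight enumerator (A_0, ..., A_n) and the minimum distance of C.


Weight distribution: A_0 = 1, A_1 = 1, A_2 = 2, A_3 = 2, A_4 = 5, A_5 = 5. Minimum distance d = 1.

Enumerate all 2^4 = 16 messages m ∈ F_2^4.
For each, compute codeword c = mG in F_2^9, then tally its weight.
  m = 0000 → c = 000000000, weight = 0.
  m = 1000 → c = 001010000, weight = 2.
  m = 0100 → c = 110110010, weight = 5.
  m = 1100 → c = 111100010, weight = 5.
  m = 0010 → c = 101100100, weight = 4.
  m = 1010 → c = 100110100, weight = 4.
  m = 0110 → c = 011010110, weight = 5.
  m = 1110 → c = 010000110, weight = 3.
  m = 0001 → c = 110110100, weight = 5.
  m = 1001 → c = 111100100, weight = 5.
  m = 0101 → c = 000000110, weight = 2.
  m = 1101 → c = 001010110, weight = 4.
  m = 0011 → c = 011010000, weight = 3.
  m = 1011 → c = 010000000, weight = 1.
  m = 0111 → c = 101100010, weight = 4.
  m = 1111 → c = 100110010, weight = 4.
Tally weights:
  weight 0: 1 codewords.
  weight 1: 1 codewords.
  weight 2: 2 codewords.
  weight 3: 2 codewords.
  weight 4: 5 codewords.
  weight 5: 5 codewords.
Minimum distance d = smallest w > 0 with A_w > 0 = 1.
Sanity: Σ A_w = 16 = 2^4 = 16 ✓.


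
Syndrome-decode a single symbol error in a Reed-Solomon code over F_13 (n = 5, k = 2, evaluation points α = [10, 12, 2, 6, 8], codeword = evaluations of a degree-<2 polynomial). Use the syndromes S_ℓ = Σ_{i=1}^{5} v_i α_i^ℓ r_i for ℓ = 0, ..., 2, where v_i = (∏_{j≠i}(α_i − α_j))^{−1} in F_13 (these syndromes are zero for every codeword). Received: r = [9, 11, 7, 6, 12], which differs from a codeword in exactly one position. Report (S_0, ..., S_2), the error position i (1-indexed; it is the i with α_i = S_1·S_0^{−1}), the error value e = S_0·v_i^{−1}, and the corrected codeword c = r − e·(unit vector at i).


S = (2, 7, 5), error at position 1, error magnitude e = 4, c = [5, 11, 7, 6, 12].

Step 1: column multipliers v_i = (∏_{j≠i}(α_i − α_j))^{−1} mod 13.
  i = 1 (α = 10): (10−12)(10−2)(10−6)(10−8) = (−2)·8·4·2 = −128 ≡ 2, so v_1 = 2^{−1} = 7 (mod 13).
  i = 2 (α = 12): (12−10)(12−2)(12−6)(12−8) = 2·10·6·4 = 480 ≡ 12, so v_2 = 12^{−1} = 12 (mod 13).
  i = 3 (α = 2): (2−10)(2−12)(2−6)(2−8) = (−8)·(−10)·(−4)·(−6) = 1920 ≡ 9, so v_3 = 9^{−1} = 3 (mod 13).
  i = 4 (α = 6): (6−10)(6−12)(6−2)(6−8) = (−4)·(−6)·4·(−2) = −192 ≡ 3, so v_4 = 3^{−1} = 9 (mod 13).
  i = 5 (α = 8): (8−10)(8−12)(8−2)(8−6) = (−2)·(−4)·6·2 = 96 ≡ 5, so v_5 = 5^{−1} = 8 (mod 13).
  v = [7, 12, 3, 9, 8].
Step 2: syndromes of r = [9, 11, 7, 6, 12] (all sums mod 13).
  S_0 = Σ v_i r_i = 7·9 + 12·11 + 3·7 + 9·6 + 8·12 = 366 ≡ 2.
  S_1 = Σ v_i α_i r_i = 7·10·9 + 12·12·11 + 3·2·7 + 9·6·6 + 8·8·12 = 3348 ≡ 7.
  α_i^2 mod 13 = [9, 1, 4, 10, 12].
  S_2 = Σ v_i α_i^2 r_i = 7·9·9 + 12·1·11 + 3·4·7 + 9·10·6 + 8·12·12 = 2475 ≡ 5.
  S = (2, 7, 5) ≠ 0, so r is not a codeword (an error is present).
Step 3: locate the error. For a single error e at position i, S_ℓ = v_i·e·α_i^ℓ, so α_err = S_1/S_0.
  S_0^{−1} = 2^{−1} = 7 (mod 13), so α_err = 7·7 = 49 ≡ 10 = α_1. Error position i = 1.
  Consistency check: S_2/S_1 = 5·2 = 10 ≡ 10 = α_err ✓ (single-error assumption holds).
Step 4: error magnitude e = S_0/v_1 = S_0·∏_{j≠1}(α_1 − α_j) = 2·2 = 4 ≡ 4 (mod 13).
Step 5: correct position 1: c_1 = r_1 − e = 9 − 4 ≡ 5 (mod 13). Hence c = [5, 11, 7, 6, 12].
  Check: interpolating c through the α_i gives m(x) = 1 + 3·x (degree < 2) with m(α_i) = c_i for every i, so c is indeed a codeword.


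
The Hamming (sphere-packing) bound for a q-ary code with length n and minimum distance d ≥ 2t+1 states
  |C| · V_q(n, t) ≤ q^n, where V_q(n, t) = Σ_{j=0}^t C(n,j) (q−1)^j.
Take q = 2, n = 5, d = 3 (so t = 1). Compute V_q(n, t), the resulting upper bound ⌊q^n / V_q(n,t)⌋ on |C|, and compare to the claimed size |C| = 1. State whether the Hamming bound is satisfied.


V_q(n, t) = 6, q^n = 32, Hamming bound = 5, |C| = 1 ≤ bound (satisfied).

Step 1: Compute V_q(n, t) = Σ_{j=0}^1 C(n, j) (q−1)^j.
  j = 0: C(5,0)·(1)^0 = 1·1 = 1.
  j = 1: C(5,1)·(1)^1 = 5·1 = 5.
  V_q(n, t) = 1 + 5 = 6.
Step 2: q^n = 2^5 = 32.
Step 3: Hamming bound ⌊q^n / V_q(n,t)⌋ = ⌊32/6⌋ = 5.
Step 4: Compare |C| = 1 to 5: satisfied.
The claimed |C| lies below the Hamming bound.


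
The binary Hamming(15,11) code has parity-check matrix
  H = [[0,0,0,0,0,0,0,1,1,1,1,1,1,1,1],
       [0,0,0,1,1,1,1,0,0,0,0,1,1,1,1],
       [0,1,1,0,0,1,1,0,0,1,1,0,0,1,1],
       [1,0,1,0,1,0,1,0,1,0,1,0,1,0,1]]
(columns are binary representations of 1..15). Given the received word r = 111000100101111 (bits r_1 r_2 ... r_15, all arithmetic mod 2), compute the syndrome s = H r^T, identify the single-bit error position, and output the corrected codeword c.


s = (1, 1, 0, 1)^T, error position = 13, corrected codeword c = 111000100101011

Compute s = H r^T mod 2 one row at a time:
  s_1 = 0 + 0 + 1 + 0 + 1 + 1 + 1 + 1 = 5 ≡ 1 (mod 2).
  s_2 = 0 + 0 + 0 + 1 + 1 + 1 + 1 + 1 = 5 ≡ 1 (mod 2).
  s_3 = 1 + 1 + 0 + 1 + 1 + 0 + 1 + 1 = 6 ≡ 0 (mod 2).
  s_4 = 1 + 1 + 0 + 1 + 0 + 0 + 1 + 1 = 5 ≡ 1 (mod 2).
s = (1, 1, 0, 1)^T — this equals column 13 of H (binary 1101), so error is at position 13.
Correct: flip bit 13 of r = 111000100101111 to get c = 111000100101011.


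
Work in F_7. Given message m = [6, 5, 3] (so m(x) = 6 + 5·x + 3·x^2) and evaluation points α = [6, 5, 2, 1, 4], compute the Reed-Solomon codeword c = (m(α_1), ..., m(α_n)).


c = [4, 1, 0, 0, 4]

Message polynomial: m(x) = 6 + 5·x + 3·x^2 (mod 7).
For each evaluation point α_i, compute m(α_i) mod 7:
  α_1 = 6: Horner steps 3 → 2 → 4, so m(6) = 4.
  α_2 = 5: Horner steps 3 → 6 → 1, so m(5) = 1.
  α_3 = 2: Horner steps 3 → 4 → 0, so m(2) = 0.
  α_4 = 1: Horner steps 3 → 1 → 0, so m(1) = 0.
  α_5 = 4: Horner steps 3 → 3 → 4, so m(4) = 4.
Codeword c = [4, 1, 0, 0, 4] ∈ F_7^5.


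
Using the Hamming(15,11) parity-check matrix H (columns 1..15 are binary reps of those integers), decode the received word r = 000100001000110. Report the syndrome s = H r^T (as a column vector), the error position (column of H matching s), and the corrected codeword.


s = (1, 1, 1, 0)^T, error position = 14, corrected codeword c = 000100001000100

Compute s = H r^T mod 2 one row at a time:
  s_1 = 0 + 1 + 0 + 0 + 0 + 1 + 1 + 0 = 3 ≡ 1 (mod 2).
  s_2 = 1 + 0 + 0 + 0 + 0 + 1 + 1 + 0 = 3 ≡ 1 (mod 2).
  s_3 = 0 + 0 + 0 + 0 + 0 + 0 + 1 + 0 = 1 ≡ 1 (mod 2).
  s_4 = 0 + 0 + 0 + 0 + 1 + 0 + 1 + 0 = 2 ≡ 0 (mod 2).
s = (1, 1, 1, 0)^T — this equals column 14 of H (binary 1110), so error is at position 14.
Correct: flip bit 14 of r = 000100001000110 to get c = 000100001000100.


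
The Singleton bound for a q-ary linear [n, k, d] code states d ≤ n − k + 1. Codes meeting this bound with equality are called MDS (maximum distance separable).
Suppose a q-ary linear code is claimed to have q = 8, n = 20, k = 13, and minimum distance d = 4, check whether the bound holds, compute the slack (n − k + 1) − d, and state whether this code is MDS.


Singleton RHS = n − k + 1 = 8, slack = 4, bound satisfied, not MDS.

Singleton bound: d ≤ n − k + 1.
Here n = 20, k = 13, so n − k + 1 = 8.
Given d = 4, check d ≤ 8: YES.
Slack = (n − k + 1) − d = 4.
The code is NOT MDS (slack = 4 > 0).
Description: the claimed parameters are [20, 13, 4]_8; such a code would be non-MDS.


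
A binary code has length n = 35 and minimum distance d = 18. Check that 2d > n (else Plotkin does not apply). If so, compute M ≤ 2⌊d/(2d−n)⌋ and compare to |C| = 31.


Plotkin bound M ≤ 36; given |C| = 31 ≤ bound (satisfied).

Check applicability: 2d = 36, n = 35.
2d − n = 1 > 0, so Plotkin applies.
Compute d/(2d−n) = 18/1 ≈ 18.0000.
⌊d/(2d−n)⌋ = 18.
Plotkin bound: M ≤ 2·18 = 36.
Given |C| = 31, check: satisfied.
This |C| is below the Plotkin bound.


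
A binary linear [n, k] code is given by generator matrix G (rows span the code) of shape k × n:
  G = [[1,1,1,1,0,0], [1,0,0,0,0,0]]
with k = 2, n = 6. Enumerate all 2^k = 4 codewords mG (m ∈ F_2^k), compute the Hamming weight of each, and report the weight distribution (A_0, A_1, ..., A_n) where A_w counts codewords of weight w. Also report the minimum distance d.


Weight distribution: A_0 = 1, A_1 = 1, A_3 = 1, A_4 = 1. Minimum distance d = 1.

Enumerate all 2^2 = 4 messages m ∈ F_2^2.
For each, compute codeword c = mG in F_2^6, then tally its weight.
  m = 00 → c = 000000, weight = 0.
  m = 10 → c = 111100, weight = 4.
  m = 01 → c = 100000, weight = 1.
  m = 11 → c = 011100, weight = 3.
Tally weights:
  weight 0: 1 codewords.
  weight 1: 1 codewords.
  weight 3: 1 codewords.
  weight 4: 1 codewords.
Minimum distance d = smallest w > 0 with A_w > 0 = 1.
Sanity: Σ A_w = 4 = 2^2 = 4 ✓.


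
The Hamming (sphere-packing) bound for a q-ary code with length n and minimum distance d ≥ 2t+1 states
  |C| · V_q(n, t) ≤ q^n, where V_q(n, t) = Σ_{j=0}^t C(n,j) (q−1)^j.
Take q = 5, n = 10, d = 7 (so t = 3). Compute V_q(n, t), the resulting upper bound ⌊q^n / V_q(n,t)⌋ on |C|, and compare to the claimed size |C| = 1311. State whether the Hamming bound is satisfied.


V_q(n, t) = 8441, q^n = 9765625, Hamming bound = 1156, |C| = 1311 > bound (violated).

Step 1: Compute V_q(n, t) = Σ_{j=0}^3 C(n, j) (q−1)^j.
  j = 0: C(10,0)·(4)^0 = 1·1 = 1.
  j = 1: C(10,1)·(4)^1 = 10·4 = 40.
  j = 2: C(10,2)·(4)^2 = 45·16 = 720.
  j = 3: C(10,3)·(4)^3 = 120·64 = 7680.
  V_q(n, t) = 1 + 40 + 720 + 7680 = 8441.
Step 2: q^n = 5^10 = 9765625.
Step 3: Hamming bound ⌊q^n / V_q(n,t)⌋ = ⌊9765625/8441⌋ = 1156.
Step 4: Compare |C| = 1311 to 1156: violated.
The claimed |C| lies above the Hamming bound, so no 5-ary code of length 10 with d ≥ 7 can have 1311 codewords.


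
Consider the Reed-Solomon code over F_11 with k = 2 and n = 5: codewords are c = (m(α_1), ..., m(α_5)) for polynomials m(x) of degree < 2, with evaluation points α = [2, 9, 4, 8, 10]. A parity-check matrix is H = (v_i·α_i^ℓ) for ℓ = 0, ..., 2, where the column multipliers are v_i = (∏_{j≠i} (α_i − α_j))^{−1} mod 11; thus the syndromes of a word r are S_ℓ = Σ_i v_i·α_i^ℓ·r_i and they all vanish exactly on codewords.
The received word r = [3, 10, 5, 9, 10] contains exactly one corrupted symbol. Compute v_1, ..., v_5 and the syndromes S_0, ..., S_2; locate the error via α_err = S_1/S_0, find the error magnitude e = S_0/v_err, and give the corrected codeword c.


S = (4, 7, 4), error at position 5, error magnitude e = 10, c = [3, 10, 5, 9, 0].

Step 1: column multipliers v_i = (∏_{j≠i}(α_i − α_j))^{−1} mod 11.
  i = 1 (α = 2): (2−9)(2−4)(2−8)(2−10) = (−7)·(−2)·(−6)·(−8) = 672 ≡ 1, so v_1 = 1^{−1} = 1 (mod 11).
  i = 2 (α = 9): (9−2)(9−4)(9−8)(9−10) = 7·5·1·(−1) = −35 ≡ 9, so v_2 = 9^{−1} = 5 (mod 11).
  i = 3 (α = 4): (4−2)(4−9)(4−8)(4−10) = 2·(−5)·(−4)·(−6) = −240 ≡ 2, so v_3 = 2^{−1} = 6 (mod 11).
  i = 4 (α = 8): (8−2)(8−9)(8−4)(8−10) = 6·(−1)·4·(−2) = 48 ≡ 4, so v_4 = 4^{−1} = 3 (mod 11).
  i = 5 (α = 10): (10−2)(10−9)(10−4)(10−8) = 8·1·6·2 = 96 ≡ 8, so v_5 = 8^{−1} = 7 (mod 11).
  v = [1, 5, 6, 3, 7].
Step 2: syndromes of r = [3, 10, 5, 9, 10] (all sums mod 11).
  S_0 = Σ v_i r_i = 1·3 + 5·10 + 6·5 + 3·9 + 7·10 = 180 ≡ 4.
  S_1 = Σ v_i α_i r_i = 1·2·3 + 5·9·10 + 6·4·5 + 3·8·9 + 7·10·10 = 1492 ≡ 7.
  α_i^2 mod 11 = [4, 4, 5, 9, 1].
  S_2 = Σ v_i α_i^2 r_i = 1·4·3 + 5·4·10 + 6·5·5 + 3·9·9 + 7·1·10 = 675 ≡ 4.
  S = (4, 7, 4) ≠ 0, so r is not a codeword (an error is present).
Step 3: locate the error. For a single error e at position i, S_ℓ = v_i·e·α_i^ℓ, so α_err = S_1/S_0.
  S_0^{−1} = 4^{−1} = 3 (mod 11), so α_err = 7·3 = 21 ≡ 10 = α_5. Error position i = 5.
  Consistency check: S_2/S_1 = 4·8 = 32 ≡ 10 = α_err ✓ (single-error assumption holds).
Step 4: error magnitude e = S_0/v_5 = S_0·∏_{j≠5}(α_5 − α_j) = 4·8 = 32 ≡ 10 (mod 11).
Step 5: correct position 5: c_5 = r_5 − e = 10 − 10 ≡ 0 (mod 11). Hence c = [3, 10, 5, 9, 0].
  Check: interpolating c through the α_i gives m(x) = 1 + 1·x (degree < 2) with m(α_i) = c_i for every i, so c is indeed a codeword.


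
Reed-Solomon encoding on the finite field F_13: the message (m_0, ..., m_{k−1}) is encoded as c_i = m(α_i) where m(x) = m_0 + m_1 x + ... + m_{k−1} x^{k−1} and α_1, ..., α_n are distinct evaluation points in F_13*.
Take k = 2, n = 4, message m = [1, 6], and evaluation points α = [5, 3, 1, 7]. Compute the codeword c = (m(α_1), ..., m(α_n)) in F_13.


c = [5, 6, 7, 4]

Message polynomial: m(x) = 1 + 6·x (mod 13).
For each evaluation point α_i, compute m(α_i) mod 13:
  α_1 = 5: Horner steps 6 → 5, so m(5) = 5.
  α_2 = 3: Horner steps 6 → 6, so m(3) = 6.
  α_3 = 1: Horner steps 6 → 7, so m(1) = 7.
  α_4 = 7: Horner steps 6 → 4, so m(7) = 4.
Codeword c = [5, 6, 7, 4] ∈ F_13^4.


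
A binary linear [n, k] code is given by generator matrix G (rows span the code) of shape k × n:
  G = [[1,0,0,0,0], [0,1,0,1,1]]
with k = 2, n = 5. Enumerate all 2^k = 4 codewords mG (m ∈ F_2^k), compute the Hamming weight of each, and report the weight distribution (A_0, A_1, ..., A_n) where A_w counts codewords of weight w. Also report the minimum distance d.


Weight distribution: A_0 = 1, A_1 = 1, A_3 = 1, A_4 = 1. Minimum distance d = 1.

Enumerate all 2^2 = 4 messages m ∈ F_2^2.
For each, compute codeword c = mG in F_2^5, then tally its weight.
  m = 00 → c = 00000, weight = 0.
  m = 10 → c = 10000, weight = 1.
  m = 01 → c = 01011, weight = 3.
  m = 11 → c = 11011, weight = 4.
Tally weights:
  weight 0: 1 codewords.
  weight 1: 1 codewords.
  weight 3: 1 codewords.
  weight 4: 1 codewords.
Minimum distance d = smallest w > 0 with A_w > 0 = 1.
Sanity: Σ A_w = 4 = 2^2 = 4 ✓.


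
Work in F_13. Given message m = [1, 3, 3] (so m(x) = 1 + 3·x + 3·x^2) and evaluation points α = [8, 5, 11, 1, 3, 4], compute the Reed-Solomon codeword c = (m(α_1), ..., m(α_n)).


c = [9, 0, 7, 7, 11, 9]

Message polynomial: m(x) = 1 + 3·x + 3·x^2 (mod 13).
For each evaluation point α_i, compute m(α_i) mod 13:
  α_1 = 8: Horner steps 3 → 1 → 9, so m(8) = 9.
  α_2 = 5: Horner steps 3 → 5 → 0, so m(5) = 0.
  α_3 = 11: Horner steps 3 → 10 → 7, so m(11) = 7.
  α_4 = 1: Horner steps 3 → 6 → 7, so m(1) = 7.
  α_5 = 3: Horner steps 3 → 12 → 11, so m(3) = 11.
  α_6 = 4: Horner steps 3 → 2 → 9, so m(4) = 9.
Codeword c = [9, 0, 7, 7, 11, 9] ∈ F_13^6.


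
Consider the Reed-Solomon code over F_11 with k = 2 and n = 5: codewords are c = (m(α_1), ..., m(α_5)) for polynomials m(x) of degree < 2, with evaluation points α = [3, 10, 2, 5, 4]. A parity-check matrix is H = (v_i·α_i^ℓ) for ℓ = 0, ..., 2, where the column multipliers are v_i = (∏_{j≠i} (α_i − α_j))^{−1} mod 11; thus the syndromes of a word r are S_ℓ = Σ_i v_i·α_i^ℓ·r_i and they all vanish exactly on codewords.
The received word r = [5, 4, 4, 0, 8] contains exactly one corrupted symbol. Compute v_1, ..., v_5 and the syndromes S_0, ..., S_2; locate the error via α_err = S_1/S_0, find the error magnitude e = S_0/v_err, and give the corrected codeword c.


S = (6, 1, 2), error at position 3, error magnitude e = 2, c = [5, 4, 2, 0, 8].

Step 1: column multipliers v_i = (∏_{j≠i}(α_i − α_j))^{−1} mod 11.
  i = 1 (α = 3): (3−10)(3−2)(3−5)(3−4) = (−7)·1·(−2)·(−1) = −14 ≡ 8, so v_1 = 8^{−1} = 7 (mod 11).
  i = 2 (α = 10): (10−3)(10−2)(10−5)(10−4) = 7·8·5·6 = 1680 ≡ 8, so v_2 = 8^{−1} = 7 (mod 11).
  i = 3 (α = 2): (2−3)(2−10)(2−5)(2−4) = (−1)·(−8)·(−3)·(−2) = 48 ≡ 4, so v_3 = 4^{−1} = 3 (mod 11).
  i = 4 (α = 5): (5−3)(5−10)(5−2)(5−4) = 2·(−5)·3·1 = −30 ≡ 3, so v_4 = 3^{−1} = 4 (mod 11).
  i = 5 (α = 4): (4−3)(4−10)(4−2)(4−5) = 1·(−6)·2·(−1) = 12 ≡ 1, so v_5 = 1^{−1} = 1 (mod 11).
  v = [7, 7, 3, 4, 1].
Step 2: syndromes of r = [5, 4, 4, 0, 8] (all sums mod 11).
  S_0 = Σ v_i r_i = 7·5 + 7·4 + 3·4 + 4·0 + 1·8 = 83 ≡ 6.
  S_1 = Σ v_i α_i r_i = 7·3·5 + 7·10·4 + 3·2·4 + 4·5·0 + 1·4·8 = 441 ≡ 1.
  α_i^2 mod 11 = [9, 1, 4, 3, 5].
  S_2 = Σ v_i α_i^2 r_i = 7·9·5 + 7·1·4 + 3·4·4 + 4·3·0 + 1·5·8 = 431 ≡ 2.
  S = (6, 1, 2) ≠ 0, so r is not a codeword (an error is present).
Step 3: locate the error. For a single error e at position i, S_ℓ = v_i·e·α_i^ℓ, so α_err = S_1/S_0.
  S_0^{−1} = 6^{−1} = 2 (mod 11), so α_err = 1·2 = 2 ≡ 2 = α_3. Error position i = 3.
  Consistency check: S_2/S_1 = 2·1 = 2 ≡ 2 = α_err ✓ (single-error assumption holds).
Step 4: error magnitude e = S_0/v_3 = S_0·∏_{j≠3}(α_3 − α_j) = 6·4 = 24 ≡ 2 (mod 11).
Step 5: correct position 3: c_3 = r_3 − e = 4 − 2 ≡ 2 (mod 11). Hence c = [5, 4, 2, 0, 8].
  Check: interpolating c through the α_i gives m(x) = 7 + 3·x (degree < 2) with m(α_i) = c_i for every i, so c is indeed a codeword.


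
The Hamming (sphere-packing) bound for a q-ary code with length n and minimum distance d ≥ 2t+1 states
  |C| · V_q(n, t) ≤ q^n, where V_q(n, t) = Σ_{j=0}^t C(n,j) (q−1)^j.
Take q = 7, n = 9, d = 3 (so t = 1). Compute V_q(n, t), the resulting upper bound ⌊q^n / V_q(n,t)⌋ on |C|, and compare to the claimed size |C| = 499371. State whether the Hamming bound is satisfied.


V_q(n, t) = 55, q^n = 40353607, Hamming bound = 733701, |C| = 499371 ≤ bound (satisfied).

Step 1: Compute V_q(n, t) = Σ_{j=0}^1 C(n, j) (q−1)^j.
  j = 0: C(9,0)·(6)^0 = 1·1 = 1.
  j = 1: C(9,1)·(6)^1 = 9·6 = 54.
  V_q(n, t) = 1 + 54 = 55.
Step 2: q^n = 7^9 = 40353607.
Step 3: Hamming bound ⌊q^n / V_q(n,t)⌋ = ⌊40353607/55⌋ = 733701.
Step 4: Compare |C| = 499371 to 733701: satisfied.
The claimed |C| lies below the Hamming bound.


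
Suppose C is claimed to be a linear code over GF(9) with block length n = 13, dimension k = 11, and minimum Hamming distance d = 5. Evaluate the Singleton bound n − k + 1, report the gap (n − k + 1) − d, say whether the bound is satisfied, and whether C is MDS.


Singleton RHS = n − k + 1 = 3, slack = -2, bound violated (no such code; not MDS).

Singleton bound: d ≤ n − k + 1.
Here n = 13, k = 11, so n − k + 1 = 3.
Given d = 5, check d ≤ 3: NO.
Slack = (n − k + 1) − d = -2.
The slack is negative: d = 5 exceeds n − k + 1 = 3 by 2, so the Singleton bound is violated and no linear [13, 11, 5]_9 code can exist. In particular it is not MDS (MDS requires d = n − k + 1 exactly).
Description: the claimed parameters are [13, 11, 5]_9; such a code would be impossible (violates the Singleton bound).


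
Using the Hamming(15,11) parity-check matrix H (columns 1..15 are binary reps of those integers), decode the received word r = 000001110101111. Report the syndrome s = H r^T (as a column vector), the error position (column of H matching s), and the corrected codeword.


s = (0, 0, 1, 1)^T, error position = 3, corrected codeword c = 001001110101111

Compute s = H r^T mod 2 one row at a time:
  s_1 = 1 + 0 + 1 + 0 + 1 + 1 + 1 + 1 = 6 ≡ 0 (mod 2).
  s_2 = 0 + 0 + 1 + 1 + 1 + 1 + 1 + 1 = 6 ≡ 0 (mod 2).
  s_3 = 0 + 0 + 1 + 1 + 1 + 0 + 1 + 1 = 5 ≡ 1 (mod 2).
  s_4 = 0 + 0 + 0 + 1 + 0 + 0 + 1 + 1 = 3 ≡ 1 (mod 2).
s = (0, 0, 1, 1)^T — this equals column 3 of H (binary 0011), so error is at position 3.
Correct: flip bit 3 of r = 000001110101111 to get c = 001001110101111.


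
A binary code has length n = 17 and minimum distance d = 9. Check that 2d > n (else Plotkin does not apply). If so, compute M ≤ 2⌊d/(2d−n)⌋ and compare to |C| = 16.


Plotkin bound M ≤ 18; given |C| = 16 ≤ bound (satisfied).

Check applicability: 2d = 18, n = 17.
2d − n = 1 > 0, so Plotkin applies.
Compute d/(2d−n) = 9/1 ≈ 9.0000.
⌊d/(2d−n)⌋ = 9.
Plotkin bound: M ≤ 2·9 = 18.
Given |C| = 16, check: satisfied.
This |C| is below the Plotkin bound.


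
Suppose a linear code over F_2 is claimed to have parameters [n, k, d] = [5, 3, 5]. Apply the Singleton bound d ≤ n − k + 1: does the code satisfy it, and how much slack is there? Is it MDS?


Singleton RHS = n − k + 1 = 3, slack = -2, bound violated (no such code; not MDS).

Singleton bound: d ≤ n − k + 1.
Here n = 5, k = 3, so n − k + 1 = 3.
Given d = 5, check d ≤ 3: NO.
Slack = (n − k + 1) − d = -2.
The slack is negative: d = 5 exceeds n − k + 1 = 3 by 2, so the Singleton bound is violated and no linear [5, 3, 5]_2 code can exist. In particular it is not MDS (MDS requires d = n − k + 1 exactly).
Description: the claimed parameters are [5, 3, 5]_2; such a code would be impossible (violates the Singleton bound).


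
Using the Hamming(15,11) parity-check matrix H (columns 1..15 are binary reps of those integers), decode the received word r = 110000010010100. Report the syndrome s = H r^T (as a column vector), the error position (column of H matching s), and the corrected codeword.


s = (1, 1, 0, 1)^T, error position = 13, corrected codeword c = 110000010010000

Compute s = H r^T mod 2 one row at a time:
  s_1 = 1 + 0 + 0 + 1 + 0 + 1 + 0 + 0 = 3 ≡ 1 (mod 2).
  s_2 = 0 + 0 + 0 + 0 + 0 + 1 + 0 + 0 = 1 ≡ 1 (mod 2).
  s_3 = 1 + 0 + 0 + 0 + 0 + 1 + 0 + 0 = 2 ≡ 0 (mod 2).
  s_4 = 1 + 0 + 0 + 0 + 0 + 1 + 1 + 0 = 3 ≡ 1 (mod 2).
s = (1, 1, 0, 1)^T — this equals column 13 of H (binary 1101), so error is at position 13.
Correct: flip bit 13 of r = 110000010010100 to get c = 110000010010000.


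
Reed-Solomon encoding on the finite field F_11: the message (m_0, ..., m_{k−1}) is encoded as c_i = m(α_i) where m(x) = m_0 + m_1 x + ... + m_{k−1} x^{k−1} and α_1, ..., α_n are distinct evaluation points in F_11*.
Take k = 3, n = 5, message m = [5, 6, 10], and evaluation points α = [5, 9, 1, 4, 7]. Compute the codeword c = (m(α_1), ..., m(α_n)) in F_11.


c = [10, 0, 10, 2, 9]

Message polynomial: m(x) = 5 + 6·x + 10·x^2 (mod 11).
For each evaluation point α_i, compute m(α_i) mod 11:
  α_1 = 5: Horner steps 10 → 1 → 10, so m(5) = 10.
  α_2 = 9: Horner steps 10 → 8 → 0, so m(9) = 0.
  α_3 = 1: Horner steps 10 → 5 → 10, so m(1) = 10.
  α_4 = 4: Horner steps 10 → 2 → 2, so m(4) = 2.
  α_5 = 7: Horner steps 10 → 10 → 9, so m(7) = 9.
Codeword c = [10, 0, 10, 2, 9] ∈ F_11^5.


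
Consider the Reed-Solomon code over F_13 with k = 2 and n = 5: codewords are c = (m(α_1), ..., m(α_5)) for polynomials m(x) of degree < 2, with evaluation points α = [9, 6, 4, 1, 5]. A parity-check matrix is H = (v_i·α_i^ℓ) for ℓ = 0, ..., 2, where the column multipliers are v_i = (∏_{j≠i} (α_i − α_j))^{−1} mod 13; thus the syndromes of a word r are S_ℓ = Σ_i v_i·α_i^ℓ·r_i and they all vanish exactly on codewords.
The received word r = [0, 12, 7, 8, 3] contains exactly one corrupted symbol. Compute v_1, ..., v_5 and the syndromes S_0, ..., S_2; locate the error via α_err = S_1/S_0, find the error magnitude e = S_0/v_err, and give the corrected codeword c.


S = (11, 11, 11), error at position 4, error magnitude e = 2, c = [0, 12, 7, 6, 3].

Step 1: column multipliers v_i = (∏_{j≠i}(α_i − α_j))^{−1} mod 13.
  i = 1 (α = 9): (9−6)(9−4)(9−1)(9−5) = 3·5·8·4 = 480 ≡ 12, so v_1 = 12^{−1} = 12 (mod 13).
  i = 2 (α = 6): (6−9)(6−4)(6−1)(6−5) = (−3)·2·5·1 = −30 ≡ 9, so v_2 = 9^{−1} = 3 (mod 13).
  i = 3 (α = 4): (4−9)(4−6)(4−1)(4−5) = (−5)·(−2)·3·(−1) = −30 ≡ 9, so v_3 = 9^{−1} = 3 (mod 13).
  i = 4 (α = 1): (1−9)(1−6)(1−4)(1−5) = (−8)·(−5)·(−3)·(−4) = 480 ≡ 12, so v_4 = 12^{−1} = 12 (mod 13).
  i = 5 (α = 5): (5−9)(5−6)(5−4)(5−1) = (−4)·(−1)·1·4 = 16 ≡ 3, so v_5 = 3^{−1} = 9 (mod 13).
  v = [12, 3, 3, 12, 9].
Step 2: syndromes of r = [0, 12, 7, 8, 3] (all sums mod 13).
  S_0 = Σ v_i r_i = 12·0 + 3·12 + 3·7 + 12·8 + 9·3 = 180 ≡ 11.
  S_1 = Σ v_i α_i r_i = 12·9·0 + 3·6·12 + 3·4·7 + 12·1·8 + 9·5·3 = 531 ≡ 11.
  α_i^2 mod 13 = [3, 10, 3, 1, 12].
  S_2 = Σ v_i α_i^2 r_i = 12·3·0 + 3·10·12 + 3·3·7 + 12·1·8 + 9·12·3 = 843 ≡ 11.
  S = (11, 11, 11) ≠ 0, so r is not a codeword (an error is present).
Step 3: locate the error. For a single error e at position i, S_ℓ = v_i·e·α_i^ℓ, so α_err = S_1/S_0.
  S_0^{−1} = 11^{−1} = 6 (mod 13), so α_err = 11·6 = 66 ≡ 1 = α_4. Error position i = 4.
  Consistency check: S_2/S_1 = 11·6 = 66 ≡ 1 = α_err ✓ (single-error assumption holds).
Step 4: error magnitude e = S_0/v_4 = S_0·∏_{j≠4}(α_4 − α_j) = 11·12 = 132 ≡ 2 (mod 13).
Step 5: correct position 4: c_4 = r_4 − e = 8 − 2 ≡ 6 (mod 13). Hence c = [0, 12, 7, 6, 3].
  Check: interpolating c through the α_i gives m(x) = 10 + 9·x (degree < 2) with m(α_i) = c_i for every i, so c is indeed a codeword.


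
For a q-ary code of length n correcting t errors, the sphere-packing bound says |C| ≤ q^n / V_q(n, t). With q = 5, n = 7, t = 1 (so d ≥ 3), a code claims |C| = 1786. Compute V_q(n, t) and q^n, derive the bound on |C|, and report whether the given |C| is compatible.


V_q(n, t) = 29, q^n = 78125, Hamming bound = 2693, |C| = 1786 ≤ bound (satisfied).

Step 1: Compute V_q(n, t) = Σ_{j=0}^1 C(n, j) (q−1)^j.
  j = 0: C(7,0)·(4)^0 = 1·1 = 1.
  j = 1: C(7,1)·(4)^1 = 7·4 = 28.
  V_q(n, t) = 1 + 28 = 29.
Step 2: q^n = 5^7 = 78125.
Step 3: Hamming bound ⌊q^n / V_q(n,t)⌋ = ⌊78125/29⌋ = 2693.
Step 4: Compare |C| = 1786 to 2693: satisfied.
The claimed |C| lies below the Hamming bound.


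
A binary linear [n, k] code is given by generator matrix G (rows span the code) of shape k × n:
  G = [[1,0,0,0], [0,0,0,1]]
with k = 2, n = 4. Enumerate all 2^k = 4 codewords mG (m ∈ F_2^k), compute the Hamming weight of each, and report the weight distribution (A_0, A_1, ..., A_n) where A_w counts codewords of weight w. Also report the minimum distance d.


Weight distribution: A_0 = 1, A_1 = 2, A_2 = 1. Minimum distance d = 1.

Enumerate all 2^2 = 4 messages m ∈ F_2^2.
For each, compute codeword c = mG in F_2^4, then tally its weight.
  m = 00 → c = 0000, weight = 0.
  m = 10 → c = 1000, weight = 1.
  m = 01 → c = 0001, weight = 1.
  m = 11 → c = 1001, weight = 2.
Tally weights:
  weight 0: 1 codewords.
  weight 1: 2 codewords.
  weight 2: 1 codewords.
Minimum distance d = smallest w > 0 with A_w > 0 = 1.
Sanity: Σ A_w = 4 = 2^2 = 4 ✓.


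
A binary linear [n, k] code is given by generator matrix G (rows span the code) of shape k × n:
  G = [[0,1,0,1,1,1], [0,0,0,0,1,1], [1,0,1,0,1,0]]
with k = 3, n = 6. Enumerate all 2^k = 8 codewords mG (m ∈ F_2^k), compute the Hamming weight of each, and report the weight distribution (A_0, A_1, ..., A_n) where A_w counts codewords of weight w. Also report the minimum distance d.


Weight distribution: A_0 = 1, A_2 = 2, A_3 = 2, A_4 = 1, A_5 = 2. Minimum distance d = 2.

Enumerate all 2^3 = 8 messages m ∈ F_2^3.
For each, compute codeword c = mG in F_2^6, then tally its weight.
  m = 000 → c = 000000, weight = 0.
  m = 100 → c = 010111, weight = 4.
  m = 010 → c = 000011, weight = 2.
  m = 110 → c = 010100, weight = 2.
  m = 001 → c = 101010, weight = 3.
  m = 101 → c = 111101, weight = 5.
  m = 011 → c = 101001, weight = 3.
  m = 111 → c = 111110, weight = 5.
Tally weights:
  weight 0: 1 codewords.
  weight 2: 2 codewords.
  weight 3: 2 codewords.
  weight 4: 1 codewords.
  weight 5: 2 codewords.
Minimum distance d = smallest w > 0 with A_w > 0 = 2.
Sanity: Σ A_w = 8 = 2^3 = 8 ✓.


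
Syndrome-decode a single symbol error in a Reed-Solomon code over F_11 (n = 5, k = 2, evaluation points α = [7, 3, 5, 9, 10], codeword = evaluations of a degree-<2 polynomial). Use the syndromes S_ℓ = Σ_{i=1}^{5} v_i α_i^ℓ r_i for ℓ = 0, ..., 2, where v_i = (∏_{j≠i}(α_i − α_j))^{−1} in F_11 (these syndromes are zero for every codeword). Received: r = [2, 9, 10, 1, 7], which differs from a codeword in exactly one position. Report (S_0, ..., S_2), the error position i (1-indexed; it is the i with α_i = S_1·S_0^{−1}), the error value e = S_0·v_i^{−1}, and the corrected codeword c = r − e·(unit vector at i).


S = (6, 9, 8), error at position 1, error magnitude e = 2, c = [0, 9, 10, 1, 7].

Step 1: column multipliers v_i = (∏_{j≠i}(α_i − α_j))^{−1} mod 11.
  i = 1 (α = 7): (7−3)(7−5)(7−9)(7−10) = 4·2·(−2)·(−3) = 48 ≡ 4, so v_1 = 4^{−1} = 3 (mod 11).
  i = 2 (α = 3): (3−7)(3−5)(3−9)(3−10) = (−4)·(−2)·(−6)·(−7) = 336 ≡ 6, so v_2 = 6^{−1} = 2 (mod 11).
  i = 3 (α = 5): (5−7)(5−3)(5−9)(5−10) = (−2)·2·(−4)·(−5) = −80 ≡ 8, so v_3 = 8^{−1} = 7 (mod 11).
  i = 4 (α = 9): (9−7)(9−3)(9−5)(9−10) = 2·6·4·(−1) = −48 ≡ 7, so v_4 = 7^{−1} = 8 (mod 11).
  i = 5 (α = 10): (10−7)(10−3)(10−5)(10−9) = 3·7·5·1 = 105 ≡ 6, so v_5 = 6^{−1} = 2 (mod 11).
  v = [3, 2, 7, 8, 2].
Step 2: syndromes of r = [2, 9, 10, 1, 7] (all sums mod 11).
  S_0 = Σ v_i r_i = 3·2 + 2·9 + 7·10 + 8·1 + 2·7 = 116 ≡ 6.
  S_1 = Σ v_i α_i r_i = 3·7·2 + 2·3·9 + 7·5·10 + 8·9·1 + 2·10·7 = 658 ≡ 9.
  α_i^2 mod 11 = [5, 9, 3, 4, 1].
  S_2 = Σ v_i α_i^2 r_i = 3·5·2 + 2·9·9 + 7·3·10 + 8·4·1 + 2·1·7 = 448 ≡ 8.
  S = (6, 9, 8) ≠ 0, so r is not a codeword (an error is present).
Step 3: locate the error. For a single error e at position i, S_ℓ = v_i·e·α_i^ℓ, so α_err = S_1/S_0.
  S_0^{−1} = 6^{−1} = 2 (mod 11), so α_err = 9·2 = 18 ≡ 7 = α_1. Error position i = 1.
  Consistency check: S_2/S_1 = 8·5 = 40 ≡ 7 = α_err ✓ (single-error assumption holds).
Step 4: error magnitude e = S_0/v_1 = S_0·∏_{j≠1}(α_1 − α_j) = 6·4 = 24 ≡ 2 (mod 11).
Step 5: correct position 1: c_1 = r_1 − e = 2 − 2 ≡ 0 (mod 11). Hence c = [0, 9, 10, 1, 7].
  Check: interpolating c through the α_i gives m(x) = 2 + 6·x (degree < 2) with m(α_i) = c_i for every i, so c is indeed a codeword.


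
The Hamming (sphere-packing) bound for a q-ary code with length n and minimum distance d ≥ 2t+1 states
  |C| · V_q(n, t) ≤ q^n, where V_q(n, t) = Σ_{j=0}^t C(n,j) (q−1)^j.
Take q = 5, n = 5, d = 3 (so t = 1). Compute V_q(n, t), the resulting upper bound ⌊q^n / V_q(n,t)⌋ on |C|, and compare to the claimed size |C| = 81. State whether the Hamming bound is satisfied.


V_q(n, t) = 21, q^n = 3125, Hamming bound = 148, |C| = 81 ≤ bound (satisfied).

Step 1: Compute V_q(n, t) = Σ_{j=0}^1 C(n, j) (q−1)^j.
  j = 0: C(5,0)·(4)^0 = 1·1 = 1.
  j = 1: C(5,1)·(4)^1 = 5·4 = 20.
  V_q(n, t) = 1 + 20 = 21.
Step 2: q^n = 5^5 = 3125.
Step 3: Hamming bound ⌊q^n / V_q(n,t)⌋ = ⌊3125/21⌋ = 148.
Step 4: Compare |C| = 81 to 148: satisfied.
The claimed |C| lies below the Hamming bound.
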